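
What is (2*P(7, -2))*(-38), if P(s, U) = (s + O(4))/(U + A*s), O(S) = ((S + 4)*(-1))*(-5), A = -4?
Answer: 1786/15 ≈ 119.07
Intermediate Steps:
O(S) = 20 + 5*S (O(S) = ((4 + S)*(-1))*(-5) = (-4 - S)*(-5) = 20 + 5*S)
P(s, U) = (40 + s)/(U - 4*s) (P(s, U) = (s + (20 + 5*4))/(U - 4*s) = (s + (20 + 20))/(U - 4*s) = (s + 40)/(U - 4*s) = (40 + s)/(U - 4*s))
(2*P(7, -2))*(-38) = (2*((40 + 7)/(-2 - 4*7)))*(-38) = (2*(47/(-2 - 28)))*(-38) = (2*(47/(-30)))*(-38) = (2*(-1/30*47))*(-38) = (2*(-47/30))*(-38) = -47/15*(-38) = 1786/15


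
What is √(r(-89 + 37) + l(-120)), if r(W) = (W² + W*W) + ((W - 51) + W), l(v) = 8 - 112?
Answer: √5149 ≈ 71.757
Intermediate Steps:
l(v) = -104
r(W) = -51 + 2*W + 2*W² (r(W) = (W² + W²) + ((-51 + W) + W) = 2*W² + (-51 + 2*W) = -51 + 2*W + 2*W²)
√(r(-89 + 37) + l(-120)) = √((-51 + 2*(-89 + 37) + 2*(-89 + 37)²) - 104) = √((-51 + 2*(-52) + 2*(-52)²) - 104) = √((-51 - 104 + 2*2704) - 104) = √((-51 - 104 + 5408) - 104) = √(5253 - 104) = √5149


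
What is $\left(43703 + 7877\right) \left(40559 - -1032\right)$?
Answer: $2145263780$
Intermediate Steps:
$\left(43703 + 7877\right) \left(40559 - -1032\right) = 51580 \left(40559 + \left(-7220 + 8252\right)\right) = 51580 \left(40559 + 1032\right) = 51580 \cdot 41591 = 2145263780$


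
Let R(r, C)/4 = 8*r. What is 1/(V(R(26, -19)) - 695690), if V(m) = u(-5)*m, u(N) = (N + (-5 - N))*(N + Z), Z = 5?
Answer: -1/695690 ≈ -1.4374e-6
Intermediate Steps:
u(N) = -25 - 5*N (u(N) = (N + (-5 - N))*(N + 5) = -5*(5 + N) = -25 - 5*N)
R(r, C) = 32*r (R(r, C) = 4*(8*r) = 32*r)
V(m) = 0 (V(m) = (-25 - 5*(-5))*m = (-25 + 25)*m = 0*m = 0)
1/(V(R(26, -19)) - 695690) = 1/(0 - 695690) = 1/(-695690) = -1/695690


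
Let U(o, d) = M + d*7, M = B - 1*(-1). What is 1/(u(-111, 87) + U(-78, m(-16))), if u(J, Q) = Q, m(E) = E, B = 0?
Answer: -1/24 ≈ -0.041667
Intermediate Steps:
M = 1 (M = 0 - 1*(-1) = 0 + 1 = 1)
U(o, d) = 1 + 7*d (U(o, d) = 1 + d*7 = 1 + 7*d)
1/(u(-111, 87) + U(-78, m(-16))) = 1/(87 + (1 + 7*(-16))) = 1/(87 + (1 - 112)) = 1/(87 - 111) = 1/(-24) = -1/24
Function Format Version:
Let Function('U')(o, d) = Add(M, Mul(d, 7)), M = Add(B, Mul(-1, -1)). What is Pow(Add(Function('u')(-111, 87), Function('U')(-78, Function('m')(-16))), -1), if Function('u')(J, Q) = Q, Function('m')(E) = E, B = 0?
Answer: Rational(-1, 24) ≈ -0.041667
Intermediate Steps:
M = 1 (M = Add(0, Mul(-1, -1)) = Add(0, 1) = 1)
Function('U')(o, d) = Add(1, Mul(7, d)) (Function('U')(o, d) = Add(1, Mul(d, 7)) = Add(1, Mul(7, d)))
Pow(Add(Function('u')(-111, 87), Function('U')(-78, Function('m')(-16))), -1) = Pow(Add(87, Add(1, Mul(7, -16))), -1) = Pow(Add(87, Add(1, -112)), -1) = Pow(Add(87, -111), -1) = Pow(-24, -1) = Rational(-1, 24)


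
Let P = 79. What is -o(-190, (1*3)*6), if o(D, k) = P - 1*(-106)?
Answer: -185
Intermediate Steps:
o(D, k) = 185 (o(D, k) = 79 - 1*(-106) = 79 + 106 = 185)
-o(-190, (1*3)*6) = -1*185 = -185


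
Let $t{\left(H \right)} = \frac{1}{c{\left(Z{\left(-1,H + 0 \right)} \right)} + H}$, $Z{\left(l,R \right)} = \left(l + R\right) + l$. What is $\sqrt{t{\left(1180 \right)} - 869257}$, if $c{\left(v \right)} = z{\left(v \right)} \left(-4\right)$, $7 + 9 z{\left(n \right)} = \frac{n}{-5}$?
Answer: $\frac{7 i \sqrt{3723651180082}}{14488} \approx 932.34 i$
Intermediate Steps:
$z{\left(n \right)} = - \frac{7}{9} - \frac{n}{45}$ ($z{\left(n \right)} = - \frac{7}{9} + \frac{n \frac{1}{-5}}{9} = - \frac{7}{9} + \frac{n \left(- \frac{1}{5}\right)}{9} = - \frac{7}{9} + \frac{\left(- \frac{1}{5}\right) n}{9} = - \frac{7}{9} - \frac{n}{45}$)
$Z{\left(l,R \right)} = R + 2 l$ ($Z{\left(l,R \right)} = \left(R + l\right) + l = R + 2 l$)
$c{\left(v \right)} = \frac{28}{9} + \frac{4 v}{45}$ ($c{\left(v \right)} = \left(- \frac{7}{9} - \frac{v}{45}\right) \left(-4\right) = \frac{28}{9} + \frac{4 v}{45}$)
$t{\left(H \right)} = \frac{1}{\frac{44}{15} + \frac{49 H}{45}}$ ($t{\left(H \right)} = \frac{1}{\left(\frac{28}{9} + \frac{4 \left(\left(H + 0\right) + 2 \left(-1\right)\right)}{45}\right) + H} = \frac{1}{\left(\frac{28}{9} + \frac{4 \left(H - 2\right)}{45}\right) + H} = \frac{1}{\left(\frac{28}{9} + \frac{4 \left(-2 + H\right)}{45}\right) + H} = \frac{1}{\left(\frac{28}{9} + \left(- \frac{8}{45} + \frac{4 H}{45}\right)\right) + H} = \frac{1}{\left(\frac{44}{15} + \frac{4 H}{45}\right) + H} = \frac{1}{\frac{44}{15} + \frac{49 H}{45}}$)
$\sqrt{t{\left(1180 \right)} - 869257} = \sqrt{\frac{45}{132 + 49 \cdot 1180} - 869257} = \sqrt{\frac{45}{132 + 57820} - 869257} = \sqrt{\frac{45}{57952} - 869257} = \sqrt{- \frac{50375181619}{57952}} = \frac{7 i \sqrt{3723651180082}}{14488}$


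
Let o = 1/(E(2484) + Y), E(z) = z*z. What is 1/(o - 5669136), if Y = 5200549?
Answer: -11370805/64462639974479 ≈ -1.7639e-7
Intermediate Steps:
E(z) = z²
o = 1/11370805 (o = 1/(2484² + 5200549) = 1/(6170256 + 5200549) = 1/11370805 ≈ 8.7944e-8)
1/(o - 5669136) = 1/(1/11370805 - 5669136) = 1/(-64462639974479/11370805) = -11370805/64462639974479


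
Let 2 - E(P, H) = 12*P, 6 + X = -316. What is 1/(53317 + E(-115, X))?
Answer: 1/54699 ≈ 1.8282e-5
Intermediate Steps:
X = -322 (X = -6 - 316 = -322)
E(P, H) = 2 - 12*P
1/(53317 + E(-115, X)) = 1/(53317 + (2 - 12*(-115))) = 1/(53317 + (2 + 1380)) = 1/(53317 + 1382) = 1/54699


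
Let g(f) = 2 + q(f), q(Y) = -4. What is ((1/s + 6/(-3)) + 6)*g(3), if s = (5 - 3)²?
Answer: -17/2 ≈ -8.5000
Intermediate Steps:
s = 4 (s = 2² = 4)
g(f) = -2 (g(f) = 2 - 4 = -2)
((1/s + 6/(-3)) + 6)*g(3) = ((1/4 + 6/(-3)) + 6)*(-2) = ((1*(¼) + 6*(-⅓)) + 6)*(-2) = ((¼ - 2) + 6)*(-2) = (-7/4 + 6)*(-2) = (17/4)*(-2) = -17/2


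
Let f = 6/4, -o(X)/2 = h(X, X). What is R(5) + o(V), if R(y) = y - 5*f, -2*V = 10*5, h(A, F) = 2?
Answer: -13/2 ≈ -6.5000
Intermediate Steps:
V = -25 (V = -5*5 = -1/2*50 = -25)
o(X) = -4 (o(X) = -2*2 = -4)
f = 3/2 (f = 6*(1/4) = 3/2 ≈ 1.5000)
R(y) = -15/2 + y (R(y) = y - 5*3/2 = y - 15/2 = -15/2 + y)
R(5) + o(V) = (-15/2 + 5) - 4 = -5/2 - 4 = -13/2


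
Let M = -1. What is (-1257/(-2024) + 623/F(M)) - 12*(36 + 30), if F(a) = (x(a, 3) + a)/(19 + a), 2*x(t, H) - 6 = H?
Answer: 4883145/2024 ≈ 2412.6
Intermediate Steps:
x(t, H) = 3 + H/2
F(a) = (9/2 + a)/(19 + a) (F(a) = ((3 + (½)*3) + a)/(19 + a) = ((3 + 3/2) + a)/(19 + a) = (9/2 + a)/(19 + a))
(-1257/(-2024) + 623/F(M)) - 12*(36 + 30) = (-1257/(-2024) + 623/(((9/2 - 1)/(19 - 1)))) - 12*(36 + 30) = (-1257*(-1/2024) + 623/(((7/2)/18))) - 12*66 = (1257/2024 + 623/(((1/18)*(7/2)))) - 792 = (1257/2024 + 623/(7/36)) - 792 = (1257/2024 + 623*(36/7)) - 792 = (1257/2024 + 3204) - 792 = 6486153/2024 - 792 = 4883145/2024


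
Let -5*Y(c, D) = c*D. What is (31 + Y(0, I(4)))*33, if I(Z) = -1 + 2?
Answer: 1023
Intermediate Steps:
I(Z) = 1
Y(c, D) = -D*c/5 (Y(c, D) = -c*D/5 = -D*c/5)
(31 + Y(0, I(4)))*33 = (31 - 1/5*1*0)*33 = (31 + 0)*33 = 31*33 = 1023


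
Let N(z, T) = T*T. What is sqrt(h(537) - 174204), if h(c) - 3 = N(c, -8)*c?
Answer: 3*I*sqrt(15537) ≈ 373.94*I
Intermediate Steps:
N(z, T) = T**2
h(c) = 3 + 64*c (h(c) = 3 + (-8)**2*c = 3 + 64*c)
sqrt(h(537) - 174204) = sqrt((3 + 64*537) - 174204) = sqrt((3 + 34368) - 174204) = sqrt(34371 - 174204) = sqrt(-139833) = 3*I*sqrt(15537)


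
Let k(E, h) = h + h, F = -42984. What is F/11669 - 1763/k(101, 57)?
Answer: -25472623/1330266 ≈ -19.149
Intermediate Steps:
k(E, h) = 2*h
F/11669 - 1763/k(101, 57) = -42984/11669 - 1763/(2*57) = -42984*1/11669 - 1763/114 = -42984/11669 - 1763*1/114 = -42984/11669 - 1763/114 = -25472623/1330266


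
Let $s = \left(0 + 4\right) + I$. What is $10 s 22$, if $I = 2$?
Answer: $1320$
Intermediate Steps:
$s = 6$ ($s = \left(0 + 4\right) + 2 = 4 + 2 = 6$)
$10 s 22 = 10 \cdot 6 \cdot 22 = 60 \cdot 22 = 1320$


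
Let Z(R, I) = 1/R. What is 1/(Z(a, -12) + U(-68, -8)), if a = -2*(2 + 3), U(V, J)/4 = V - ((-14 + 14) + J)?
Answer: -10/2401 ≈ -0.0041649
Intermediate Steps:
U(V, J) = -4*J + 4*V (U(V, J) = 4*(V - ((-14 + 14) + J)) = 4*(V - (0 + J)) = 4*(V - J) = -4*J + 4*V)
a = -10 (a = -2*5 = -10)
Z(R, I) = 1/R
1/(Z(a, -12) + U(-68, -8)) = 1/(1/(-10) + (-4*(-8) + 4*(-68))) = 1/(-⅒ + (32 - 272)) = 1/(-⅒ - 240) = 1/(-2401/10) = -10/2401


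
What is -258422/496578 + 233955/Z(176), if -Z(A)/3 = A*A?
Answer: -23365257601/7691000064 ≈ -3.0380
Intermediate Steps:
Z(A) = -3*A**2 (Z(A) = -3*A*A = -3*A**2)
-258422/496578 + 233955/Z(176) = -258422/496578 + 233955/((-3*176**2)) = -258422*1/496578 + 233955/((-3*30976)) = -129211/248289 + 233955/(-92928) = -129211/248289 + 233955*(-1/92928) = -129211/248289 - 77985/30976 = -23365257601/7691000064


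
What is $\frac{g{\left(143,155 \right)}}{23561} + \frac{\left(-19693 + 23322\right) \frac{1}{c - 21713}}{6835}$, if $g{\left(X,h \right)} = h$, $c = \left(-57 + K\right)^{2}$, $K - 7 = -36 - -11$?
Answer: $\frac{16958526531}{2590802430280} \approx 0.0065457$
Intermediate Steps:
$K = -18$ ($K = 7 - 25 = -18$)
$c = 5625$ ($c = \left(-57 - 18\right)^{2} = \left(-75\right)^{2} = 5625$)
$\frac{g{\left(143,155 \right)}}{23561} + \frac{\left(-19693 + 23322\right) \frac{1}{c - 21713}}{6835} = \frac{155}{23561} + \frac{\left(-19693 + 23322\right) \frac{1}{5625 - 21713}}{6835} = 155 \cdot \frac{1}{23561} + \frac{3629}{-16088} \cdot \frac{1}{6835} = \frac{155}{23561} + 3629 \left(- \frac{1}{16088}\right) \frac{1}{6835} = \frac{155}{23561} - \frac{3629}{109961480} = \frac{16958526531}{2590802430280}$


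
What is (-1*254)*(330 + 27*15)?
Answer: -186690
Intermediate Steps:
(-1*254)*(330 + 27*15) = -254*(330 + 405) = -254*735 = -186690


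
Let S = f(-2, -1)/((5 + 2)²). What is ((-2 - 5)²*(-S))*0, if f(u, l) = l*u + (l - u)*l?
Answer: 0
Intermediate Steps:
f(u, l) = l*u + l*(l - u)
S = 1/49 (S = (-1)²/((5 + 2)²) = 1/7² = 1/49 ≈ 0.020408)
((-2 - 5)²*(-S))*0 = ((-2 - 5)²*(-1*1/49))*0 = ((-7)²*(-1/49))*0 = (49*(-1/49))*0 = -1*0 = 0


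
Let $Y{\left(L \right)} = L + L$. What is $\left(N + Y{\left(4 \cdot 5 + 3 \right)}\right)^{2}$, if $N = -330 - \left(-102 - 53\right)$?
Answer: $16641$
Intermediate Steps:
$Y{\left(L \right)} = 2 L$
$N = -175$ ($N = -330 - -155 = -330 + 155 = -175$)
$\left(N + Y{\left(4 \cdot 5 + 3 \right)}\right)^{2} = \left(-175 + 2 \left(4 \cdot 5 + 3\right)\right)^{2} = \left(-175 + 2 \left(20 + 3\right)\right)^{2} = \left(-175 + 2 \cdot 23\right)^{2} = \left(-175 + 46\right)^{2} = \left(-129\right)^{2} = 16641$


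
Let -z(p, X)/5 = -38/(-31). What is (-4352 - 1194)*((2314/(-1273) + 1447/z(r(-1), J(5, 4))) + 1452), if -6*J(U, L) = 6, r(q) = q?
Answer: -42857826973/6365 ≈ -6.7334e+6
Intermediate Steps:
J(U, L) = -1 (J(U, L) = -⅙*6 = -1)
z(p, X) = -190/31 (z(p, X) = -(-190)/(-31) = -(-190)*(-1)/31 = -5*38/31 = -190/31)
(-4352 - 1194)*((2314/(-1273) + 1447/z(r(-1), J(5, 4))) + 1452) = (-4352 - 1194)*((2314/(-1273) + 1447/(-190/31)) + 1452) = -5546*((2314*(-1/1273) + 1447*(-31/190)) + 1452) = -5546*((-2314/1273 - 44857/190) + 1452) = -5546*(-3028559/12730 + 1452) = -5546*15455401/12730 = -42857826973/6365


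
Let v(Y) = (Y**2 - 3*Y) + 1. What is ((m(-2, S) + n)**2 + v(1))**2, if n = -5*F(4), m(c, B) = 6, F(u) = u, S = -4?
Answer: 38025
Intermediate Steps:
v(Y) = 1 + Y**2 - 3*Y
n = -20 (n = -5*4 = -20)
((m(-2, S) + n)**2 + v(1))**2 = ((6 - 20)**2 + (1 + 1**2 - 3*1))**2 = ((-14)**2 + (1 + 1 - 3))**2 = (196 - 1)**2 = 195**2 = 38025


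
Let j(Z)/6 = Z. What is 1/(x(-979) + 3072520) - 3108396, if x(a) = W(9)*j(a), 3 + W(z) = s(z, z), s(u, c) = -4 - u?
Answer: -9842748367583/3166504 ≈ -3.1084e+6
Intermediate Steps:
j(Z) = 6*Z
W(z) = -7 - z (W(z) = -3 + (-4 - z) = -7 - z)
x(a) = -96*a (x(a) = (-7 - 1*9)*(6*a) = (-7 - 9)*(6*a) = -96*a)
1/(x(-979) + 3072520) - 3108396 = 1/(-96*(-979) + 3072520) - 3108396 = 1/(93984 + 3072520) - 3108396 = 1/3166504 - 3108396 = -9842748367583/3166504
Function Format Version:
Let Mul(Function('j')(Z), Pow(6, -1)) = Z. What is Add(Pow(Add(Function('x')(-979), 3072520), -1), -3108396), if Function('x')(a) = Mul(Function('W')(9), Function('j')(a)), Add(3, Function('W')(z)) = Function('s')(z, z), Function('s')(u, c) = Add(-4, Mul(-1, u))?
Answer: Rational(-9842748367583, 3166504) ≈ -3.1084e+6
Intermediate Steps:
Function('j')(Z) = Mul(6, Z)
Function('W')(z) = Add(-7, Mul(-1, z)) (Function('W')(z) = Add(-3, Add(-4, Mul(-1, z))) = Add(-7, Mul(-1, z)))
Function('x')(a) = Mul(-96, a) (Function('x')(a) = Mul(Add(-7, Mul(-1, 9)), Mul(6, a)) = Mul(Add(-7, -9), Mul(6, a)) = Mul(-16, Mul(6, a)) = Mul(-96, a))
Add(Pow(Add(Function('x')(-979), 3072520), -1), -3108396) = Add(Pow(Add(Mul(-96, -979), 3072520), -1), -3108396) = Add(Pow(Add(93984, 3072520), -1), -3108396) = Add(Pow(3166504, -1), -3108396) = Add(Rational(1, 3166504), -3108396) = Rational(-9842748367583, 3166504)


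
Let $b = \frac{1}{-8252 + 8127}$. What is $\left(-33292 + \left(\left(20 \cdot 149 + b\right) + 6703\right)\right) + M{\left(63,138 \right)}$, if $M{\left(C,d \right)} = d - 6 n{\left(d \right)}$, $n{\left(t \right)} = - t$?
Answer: $- \frac{2830376}{125} \approx -22643.0$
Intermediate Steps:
$b = - \frac{1}{125}$ ($b = \frac{1}{-125} = - \frac{1}{125} \approx -0.008$)
$M{\left(C,d \right)} = 7 d$ ($M{\left(C,d \right)} = d - 6 \left(- d\right) = d + 6 d = 7 d$)
$\left(-33292 + \left(\left(20 \cdot 149 + b\right) + 6703\right)\right) + M{\left(63,138 \right)} = \left(-33292 + \left(\left(20 \cdot 149 - \frac{1}{125}\right) + 6703\right)\right) + 7 \cdot 138 = \left(-33292 + \left(\left(2980 - \frac{1}{125}\right) + 6703\right)\right) + 966 = \left(-33292 + \left(\frac{372499}{125} + 6703\right)\right) + 966 = \left(-33292 + \frac{1210374}{125}\right) + 966 = - \frac{2951126}{125} + 966 = - \frac{2830376}{125}$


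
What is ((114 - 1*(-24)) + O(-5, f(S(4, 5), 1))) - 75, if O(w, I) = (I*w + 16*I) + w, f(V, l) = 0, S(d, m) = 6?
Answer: 58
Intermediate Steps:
O(w, I) = w + 16*I + I*w (O(w, I) = (16*I + I*w) + w = w + 16*I + I*w)
((114 - 1*(-24)) + O(-5, f(S(4, 5), 1))) - 75 = ((114 - 1*(-24)) + (-5 + 16*0 + 0*(-5))) - 75 = ((114 + 24) + (-5 + 0 + 0)) - 75 = (138 - 5) - 75 = 133 - 75 = 58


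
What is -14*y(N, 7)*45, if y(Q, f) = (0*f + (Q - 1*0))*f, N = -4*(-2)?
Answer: -35280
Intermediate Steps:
N = 8
y(Q, f) = Q*f (y(Q, f) = (0 + (Q + 0))*f = (0 + Q)*f = Q*f)
-14*y(N, 7)*45 = -112*7*45 = -14*56*45 = -784*45 = -35280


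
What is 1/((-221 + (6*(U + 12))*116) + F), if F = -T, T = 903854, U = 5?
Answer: -1/892243 ≈ -1.1208e-6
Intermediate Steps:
F = -903854 (F = -1*903854 = -903854)
1/((-221 + (6*(U + 12))*116) + F) = 1/((-221 + (6*(5 + 12))*116) - 903854) = 1/((-221 + (6*17)*116) - 903854) = 1/((-221 + 102*116) - 903854) = 1/((-221 + 11832) - 903854) = 1/(11611 - 903854) = 1/(-892243) = -1/892243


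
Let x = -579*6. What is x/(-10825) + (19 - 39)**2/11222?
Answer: 21657614/60739075 ≈ 0.35657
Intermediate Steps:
x = -3474
x/(-10825) + (19 - 39)**2/11222 = -3474/(-10825) + (19 - 39)**2/11222 = -3474*(-1/10825) + (-20)**2*(1/11222) = 3474/10825 + 400*(1/11222) = 3474/10825 + 200/5611 = 21657614/60739075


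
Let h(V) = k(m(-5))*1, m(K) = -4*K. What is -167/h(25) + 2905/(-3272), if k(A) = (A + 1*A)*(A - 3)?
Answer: -78807/69530 ≈ -1.1334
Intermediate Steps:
k(A) = 2*A*(-3 + A) (k(A) = (A + A)*(-3 + A) = (2*A)*(-3 + A) = 2*A*(-3 + A))
h(V) = 680 (h(V) = (2*(-4*(-5))*(-3 - 4*(-5)))*1 = (2*20*(-3 + 20))*1 = (2*20*17)*1 = 680*1 = 680)
-167/h(25) + 2905/(-3272) = -167/680 + 2905/(-3272) = -167*1/680 + 2905*(-1/3272) = -167/680 - 2905/3272 = -78807/69530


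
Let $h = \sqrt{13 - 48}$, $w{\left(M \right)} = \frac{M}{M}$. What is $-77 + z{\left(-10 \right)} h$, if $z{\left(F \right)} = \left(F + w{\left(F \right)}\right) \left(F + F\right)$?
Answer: $-77 + 180 i \sqrt{35} \approx -77.0 + 1064.9 i$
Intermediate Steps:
$w{\left(M \right)} = 1$
$z{\left(F \right)} = 2 F \left(1 + F\right)$ ($z{\left(F \right)} = \left(F + 1\right) \left(F + F\right) = \left(1 + F\right) 2 F = 2 F \left(1 + F\right)$)
$h = i \sqrt{35}$ ($h = \sqrt{-35} = i \sqrt{35} \approx 5.9161 i$)
$-77 + z{\left(-10 \right)} h = -77 + 2 \left(-10\right) \left(1 - 10\right) i \sqrt{35} = -77 + 2 \left(-10\right) \left(-9\right) i \sqrt{35} = -77 + 180 i \sqrt{35}$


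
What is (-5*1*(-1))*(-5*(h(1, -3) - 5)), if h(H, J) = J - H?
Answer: 225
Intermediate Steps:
(-5*1*(-1))*(-5*(h(1, -3) - 5)) = (-5*1*(-1))*(-5*((-3 - 1*1) - 5)) = (-5*(-1))*(-5*((-3 - 1) - 5)) = 5*(-5*(-4 - 5)) = 5*(-5*(-9)) = 5*45 = 225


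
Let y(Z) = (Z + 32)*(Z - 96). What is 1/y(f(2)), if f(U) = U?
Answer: -1/3196 ≈ -0.00031289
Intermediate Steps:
y(Z) = (-96 + Z)*(32 + Z) (y(Z) = (32 + Z)*(-96 + Z) = (-96 + Z)*(32 + Z))
1/y(f(2)) = 1/(-3072 + 2² - 64*2) = 1/(-3072 + 4 - 128) = 1/(-3196) = -1/3196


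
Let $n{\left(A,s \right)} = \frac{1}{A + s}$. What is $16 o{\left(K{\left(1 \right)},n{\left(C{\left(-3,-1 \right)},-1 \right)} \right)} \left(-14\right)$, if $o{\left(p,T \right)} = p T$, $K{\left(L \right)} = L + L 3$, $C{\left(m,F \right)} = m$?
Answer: $224$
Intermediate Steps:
$K{\left(L \right)} = 4 L$ ($K{\left(L \right)} = L + 3 L = 4 L$)
$o{\left(p,T \right)} = T p$
$16 o{\left(K{\left(1 \right)},n{\left(C{\left(-3,-1 \right)},-1 \right)} \right)} \left(-14\right) = 16 \frac{4 \cdot 1}{-3 - 1} \left(-14\right) = 16 \frac{1}{-4} \cdot 4 \left(-14\right) = 16 \left(\left(- \frac{1}{4}\right) 4\right) \left(-14\right) = 16 \left(-1\right) \left(-14\right) = \left(-16\right) \left(-14\right) = 224$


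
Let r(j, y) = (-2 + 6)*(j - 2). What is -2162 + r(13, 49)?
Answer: -2118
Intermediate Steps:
r(j, y) = -8 + 4*j (r(j, y) = 4*(-2 + j) = -8 + 4*j)
-2162 + r(13, 49) = -2162 + (-8 + 4*13) = -2162 + (-8 + 52) = -2162 + 44 = -2118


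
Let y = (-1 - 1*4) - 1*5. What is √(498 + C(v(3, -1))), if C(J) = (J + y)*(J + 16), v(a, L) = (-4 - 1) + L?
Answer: 13*√2 ≈ 18.385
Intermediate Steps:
y = -10 (y = (-1 - 4) - 5 = -5 - 5 = -10)
v(a, L) = -5 + L
C(J) = (-10 + J)*(16 + J) (C(J) = (J - 10)*(J + 16) = (-10 + J)*(16 + J))
√(498 + C(v(3, -1))) = √(498 + (-160 + (-5 - 1)² + 6*(-5 - 1))) = √(498 + (-160 + (-6)² + 6*(-6))) = √(498 + (-160 + 36 - 36)) = √(498 - 160) = √338 = 13*√2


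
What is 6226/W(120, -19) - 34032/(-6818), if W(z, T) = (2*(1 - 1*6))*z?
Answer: -402617/2045400 ≈ -0.19684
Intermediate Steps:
W(z, T) = -10*z (W(z, T) = (2*(1 - 6))*z = (2*(-5))*z = -10*z)
6226/W(120, -19) - 34032/(-6818) = 6226/((-10*120)) - 34032/(-6818) = 6226/(-1200) - 34032*(-1/6818) = 6226*(-1/1200) + 17016/3409 = -3113/600 + 17016/3409 = -402617/2045400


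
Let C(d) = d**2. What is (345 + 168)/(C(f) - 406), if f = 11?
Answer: -9/5 ≈ -1.8000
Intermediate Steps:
(345 + 168)/(C(f) - 406) = (345 + 168)/(11**2 - 406) = 513/(121 - 406) = 513/(-285) = 513*(-1/285) = -9/5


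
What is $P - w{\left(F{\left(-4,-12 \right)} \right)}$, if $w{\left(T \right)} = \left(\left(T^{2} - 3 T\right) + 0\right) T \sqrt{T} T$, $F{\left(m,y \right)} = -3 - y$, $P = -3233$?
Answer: $-16355$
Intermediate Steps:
$w{\left(T \right)} = T^{\frac{5}{2}} \left(T^{2} - 3 T\right)$ ($w{\left(T \right)} = \left(T^{2} - 3 T\right) T^{\frac{3}{2}} T = T^{\frac{3}{2}} \left(T^{2} - 3 T\right) T = T^{\frac{5}{2}} \left(T^{2} - 3 T\right)$)
$P - w{\left(F{\left(-4,-12 \right)} \right)} = -3233 - \left(-3 - -12\right)^{\frac{7}{2}} \left(-3 - -9\right) = -3233 - \left(-3 + 12\right)^{\frac{7}{2}} \left(-3 + \left(-3 + 12\right)\right) = -3233 - 9^{\frac{7}{2}} \left(-3 + 9\right) = -3233 - 2187 \cdot 6 = -3233 - 13122 = -16355$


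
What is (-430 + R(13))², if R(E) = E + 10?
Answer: 165649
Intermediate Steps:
R(E) = 10 + E
(-430 + R(13))² = (-430 + (10 + 13))² = (-430 + 23)² = (-407)² = 165649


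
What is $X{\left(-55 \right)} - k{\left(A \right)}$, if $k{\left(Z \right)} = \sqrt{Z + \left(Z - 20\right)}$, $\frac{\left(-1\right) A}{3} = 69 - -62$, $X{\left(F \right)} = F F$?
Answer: $3025 - i \sqrt{806} \approx 3025.0 - 28.39 i$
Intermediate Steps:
$X{\left(F \right)} = F^{2}$
$A = -393$ ($A = - 3 \left(69 - -62\right) = - 3 \left(69 + 62\right) = \left(-3\right) 131 = -393$)
$k{\left(Z \right)} = \sqrt{-20 + 2 Z}$ ($k{\left(Z \right)} = \sqrt{Z + \left(-20 + Z\right)} = \sqrt{-20 + 2 Z}$)
$X{\left(-55 \right)} - k{\left(A \right)} = \left(-55\right)^{2} - \sqrt{-20 + 2 \left(-393\right)} = 3025 - \sqrt{-20 - 786} = 3025 - \sqrt{-806} = 3025 - i \sqrt{806}$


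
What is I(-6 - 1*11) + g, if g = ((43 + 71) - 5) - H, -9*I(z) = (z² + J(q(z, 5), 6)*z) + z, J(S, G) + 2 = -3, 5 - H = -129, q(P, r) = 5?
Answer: -194/3 ≈ -64.667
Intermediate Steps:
H = 134 (H = 5 - 1*(-129) = 5 + 129 = 134)
J(S, G) = -5 (J(S, G) = -2 - 3 = -5)
I(z) = -z²/9 + 4*z/9 (I(z) = -((z² - 5*z) + z)/9 = -(z² - 4*z)/9 = -z²/9 + 4*z/9)
g = -25 (g = ((43 + 71) - 5) - 1*134 = (114 - 5) - 134 = 109 - 134 = -25)
I(-6 - 1*11) + g = (-6 - 1*11)*(4 - (-6 - 1*11))/9 - 25 = (-6 - 11)*(4 - (-6 - 11))/9 - 25 = (⅑)*(-17)*(4 - 1*(-17)) - 25 = (⅑)*(-17)*(4 + 17) - 25 = (⅑)*(-17)*21 - 25 = -119/3 - 25 = -194/3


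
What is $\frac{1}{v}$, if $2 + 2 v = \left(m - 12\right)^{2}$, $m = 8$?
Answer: $\frac{1}{7} \approx 0.14286$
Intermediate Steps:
$v = 7$ ($v = -1 + \frac{\left(8 - 12\right)^{2}}{2} = -1 + \frac{\left(-4\right)^{2}}{2} = -1 + \frac{1}{2} \cdot 16 = -1 + 8 = 7$)
$\frac{1}{v} = \frac{1}{7}$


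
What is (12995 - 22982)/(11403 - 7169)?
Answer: -9987/4234 ≈ -2.3588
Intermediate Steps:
(12995 - 22982)/(11403 - 7169) = -9987/4234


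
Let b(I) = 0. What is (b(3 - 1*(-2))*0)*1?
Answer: 0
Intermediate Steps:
(b(3 - 1*(-2))*0)*1 = (0*0)*1 = 0*1 = 0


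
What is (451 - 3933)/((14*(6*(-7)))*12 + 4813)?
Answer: 3482/2243 ≈ 1.5524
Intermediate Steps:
(451 - 3933)/((14*(6*(-7)))*12 + 4813) = -3482/((14*(-42))*12 + 4813) = -3482/(-588*12 + 4813) = -3482/(-7056 + 4813) = -3482/(-2243) = -3482*(-1/2243) = 3482/2243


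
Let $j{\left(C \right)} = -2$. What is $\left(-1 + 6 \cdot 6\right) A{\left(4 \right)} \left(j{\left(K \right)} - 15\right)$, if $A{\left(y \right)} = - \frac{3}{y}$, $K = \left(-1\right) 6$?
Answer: $\frac{1785}{4} \approx 446.25$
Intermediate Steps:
$K = -6$
$\left(-1 + 6 \cdot 6\right) A{\left(4 \right)} \left(j{\left(K \right)} - 15\right) = \left(-1 + 6 \cdot 6\right) \left(- \frac{3}{4}\right) \left(-2 - 15\right) = \left(-1 + 36\right) \left(\left(-3\right) \frac{1}{4}\right) \left(-17\right) = 35 \left(- \frac{3}{4}\right) \left(-17\right) = \left(- \frac{105}{4}\right) \left(-17\right) = \frac{1785}{4}$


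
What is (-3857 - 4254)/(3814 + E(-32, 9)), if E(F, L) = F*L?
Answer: -8111/3526 ≈ -2.3003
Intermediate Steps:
(-3857 - 4254)/(3814 + E(-32, 9)) = (-3857 - 4254)/(3814 - 32*9) = -8111/(3814 - 288) = -8111/3526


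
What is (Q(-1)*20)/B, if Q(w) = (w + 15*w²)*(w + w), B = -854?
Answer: 40/61 ≈ 0.65574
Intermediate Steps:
Q(w) = 2*w*(w + 15*w²) (Q(w) = (w + 15*w²)*(2*w) = 2*w*(w + 15*w²))
(Q(-1)*20)/B = (((-1)²*(2 + 30*(-1)))*20)/(-854) = ((1*(2 - 30))*20)*(-1/854) = ((1*(-28))*20)*(-1/854) = -28*20*(-1/854) = -560*(-1/854) = 40/61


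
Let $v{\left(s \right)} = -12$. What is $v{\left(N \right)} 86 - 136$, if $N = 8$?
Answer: $-1168$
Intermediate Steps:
$v{\left(N \right)} 86 - 136 = \left(-12\right) 86 - 136 = -1032 - 136 = -1168$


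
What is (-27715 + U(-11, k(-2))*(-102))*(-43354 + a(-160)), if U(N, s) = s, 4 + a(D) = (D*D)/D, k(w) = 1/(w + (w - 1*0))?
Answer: 1204991661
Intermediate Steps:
k(w) = 1/(2*w) (k(w) = 1/(w + (w + 0)) = 1/(w + w) = 1/(2*w))
a(D) = -4 + D (a(D) = -4 + (D*D)/D = -4 + D²/D = -4 + D)
(-27715 + U(-11, k(-2))*(-102))*(-43354 + a(-160)) = (-27715 + ((½)/(-2))*(-102))*(-43354 + (-4 - 160)) = (-27715 + ((½)*(-½))*(-102))*(-43354 - 164) = (-27715 - ¼*(-102))*(-43518) = (-27715 + 51/2)*(-43518) = -55379/2*(-43518) = 1204991661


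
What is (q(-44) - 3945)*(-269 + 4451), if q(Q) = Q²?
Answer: -8401638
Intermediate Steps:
(q(-44) - 3945)*(-269 + 4451) = ((-44)² - 3945)*(-269 + 4451) = (1936 - 3945)*4182 = -2009*4182 = -8401638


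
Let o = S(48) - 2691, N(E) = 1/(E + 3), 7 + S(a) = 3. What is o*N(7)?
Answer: -539/2 ≈ -269.50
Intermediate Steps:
S(a) = -4 (S(a) = -7 + 3 = -4)
N(E) = 1/(3 + E)
o = -2695 (o = -4 - 2691 = -2695)
o*N(7) = -2695/(3 + 7) = -2695/10 = -2695*⅒ = -539/2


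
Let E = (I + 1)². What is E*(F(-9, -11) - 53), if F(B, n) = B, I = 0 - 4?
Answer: -558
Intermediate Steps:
I = -4
E = 9 (E = (-4 + 1)² = (-3)² = 9)
E*(F(-9, -11) - 53) = 9*(-9 - 53) = 9*(-62) = -558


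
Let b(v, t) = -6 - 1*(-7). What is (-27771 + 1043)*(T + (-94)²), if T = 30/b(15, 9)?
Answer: -236970448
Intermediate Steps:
b(v, t) = 1 (b(v, t) = -6 + 7 = 1)
T = 30 (T = 30/1 = 1*30 = 30)
(-27771 + 1043)*(T + (-94)²) = (-27771 + 1043)*(30 + (-94)²) = -26728*(30 + 8836) = -26728*8866 = -236970448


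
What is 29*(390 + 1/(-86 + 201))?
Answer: 1300679/115 ≈ 11310.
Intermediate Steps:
29*(390 + 1/(-86 + 201)) = 29*(390 + 1/115) = 29*(44851/115) = 1300679/115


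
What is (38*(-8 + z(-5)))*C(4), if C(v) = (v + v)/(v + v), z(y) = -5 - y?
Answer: -304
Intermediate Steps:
C(v) = 1 (C(v) = (2*v)/((2*v)) = (2*v)*(1/(2*v)) = 1)
(38*(-8 + z(-5)))*C(4) = (38*(-8 + (-5 - 1*(-5))))*1 = (38*(-8 + (-5 + 5)))*1 = (38*(-8 + 0))*1 = (38*(-8))*1 = -304*1 = -304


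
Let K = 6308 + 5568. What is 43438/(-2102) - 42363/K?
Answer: -302458357/12481676 ≈ -24.232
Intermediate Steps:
K = 11876
43438/(-2102) - 42363/K = 43438/(-2102) - 42363/11876 = 43438*(-1/2102) - 42363*1/11876 = -21719/1051 - 42363/11876 = -302458357/12481676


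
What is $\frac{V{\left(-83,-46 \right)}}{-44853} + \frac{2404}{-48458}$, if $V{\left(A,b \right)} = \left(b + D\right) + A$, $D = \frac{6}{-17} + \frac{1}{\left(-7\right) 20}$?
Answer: $- \frac{120854116447}{2586449142060} \approx -0.046726$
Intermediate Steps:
$D = - \frac{857}{2380}$ ($D = 6 \left(- \frac{1}{17}\right) - \frac{1}{140} = - \frac{6}{17} - \frac{1}{140} = - \frac{857}{2380} \approx -0.36008$)
$V{\left(A,b \right)} = - \frac{857}{2380} + A + b$ ($V{\left(A,b \right)} = \left(b - \frac{857}{2380}\right) + A = \left(- \frac{857}{2380} + b\right) + A = - \frac{857}{2380} + A + b$)
$\frac{V{\left(-83,-46 \right)}}{-44853} + \frac{2404}{-48458} = \frac{- \frac{857}{2380} - 83 - 46}{-44853} + \frac{2404}{-48458} = \left(- \frac{307877}{2380}\right) \left(- \frac{1}{44853}\right) + 2404 \left(- \frac{1}{48458}\right) = \frac{307877}{106750140} - \frac{1202}{24229} = - \frac{120854116447}{2586449142060}$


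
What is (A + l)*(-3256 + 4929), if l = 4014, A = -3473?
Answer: 905093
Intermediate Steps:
(A + l)*(-3256 + 4929) = (-3473 + 4014)*(-3256 + 4929) = 541*1673 = 905093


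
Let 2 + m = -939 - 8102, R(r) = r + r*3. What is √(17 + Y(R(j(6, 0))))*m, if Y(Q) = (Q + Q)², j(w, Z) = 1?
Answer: -81387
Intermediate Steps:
R(r) = 4*r (R(r) = r + 3*r = 4*r)
Y(Q) = 4*Q² (Y(Q) = (2*Q)² = 4*Q²)
m = -9043 (m = -2 + (-939 - 8102) = -2 - 9041 = -9043)
√(17 + Y(R(j(6, 0))))*m = √(17 + 4*(4*1)²)*(-9043) = √(17 + 4*4²)*(-9043) = √(17 + 4*16)*(-9043) = √(17 + 64)*(-9043) = √81*(-9043) = 9*(-9043) = -81387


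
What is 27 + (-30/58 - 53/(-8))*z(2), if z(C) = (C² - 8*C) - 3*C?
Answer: -9621/116 ≈ -82.940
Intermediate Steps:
z(C) = C² - 11*C
27 + (-30/58 - 53/(-8))*z(2) = 27 + (-30/58 - 53/(-8))*(2*(-11 + 2)) = 27 + (-30*1/58 - 53*(-⅛))*(2*(-9)) = 27 + (-15/29 + 53/8)*(-18) = 27 + (1417/232)*(-18) = 27 - 12753/116 = -9621/116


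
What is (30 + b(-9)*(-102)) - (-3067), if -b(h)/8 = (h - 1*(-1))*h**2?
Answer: -525671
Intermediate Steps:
b(h) = -8*h**2*(1 + h) (b(h) = -8*(h - 1*(-1))*h**2 = -8*(h + 1)*h**2 = -8*(1 + h)*h**2 = -8*h**2*(1 + h))
(30 + b(-9)*(-102)) - (-3067) = (30 + (8*(-9)**2*(-1 - 1*(-9)))*(-102)) - (-3067) = (30 + (8*81*(-1 + 9))*(-102)) - 1*(-3067) = (30 + (8*81*8)*(-102)) + 3067 = (30 + 5184*(-102)) + 3067 = (30 - 528768) + 3067 = -528738 + 3067 = -525671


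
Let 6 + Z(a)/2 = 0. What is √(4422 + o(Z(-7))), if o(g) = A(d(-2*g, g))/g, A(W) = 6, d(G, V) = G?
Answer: √17686/2 ≈ 66.494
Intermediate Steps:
Z(a) = -12 (Z(a) = -12 + 2*0 = -12 + 0 = -12)
o(g) = 6/g
√(4422 + o(Z(-7))) = √(4422 + 6/(-12)) = √(4422 + 6*(-1/12)) = √(4422 - ½) = √(8843/2) = √17686/2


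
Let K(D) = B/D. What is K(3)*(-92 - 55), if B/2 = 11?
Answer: -1078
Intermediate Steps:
B = 22 (B = 2*11 = 22)
K(D) = 22/D
K(3)*(-92 - 55) = (22/3)*(-92 - 55) = (22*(⅓))*(-147) = (22/3)*(-147) = -1078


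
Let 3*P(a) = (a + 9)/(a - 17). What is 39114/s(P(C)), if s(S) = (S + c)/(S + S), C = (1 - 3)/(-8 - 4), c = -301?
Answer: 2151270/45629 ≈ 47.147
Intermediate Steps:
C = 1/6 (C = -2/(-12) = -2*(-1/12) = 1/6 ≈ 0.16667)
P(a) = (9 + a)/(3*(-17 + a)) (P(a) = ((a + 9)/(a - 17))/3 = ((9 + a)/(-17 + a))/3 = (9 + a)/(3*(-17 + a)))
s(S) = (-301 + S)/(2*S) (s(S) = (S - 301)/(S + S) = (-301 + S)/((2*S)) = (-301 + S)*(1/(2*S)) = (-301 + S)/(2*S))
39114/s(P(C)) = 39114/(((-301 + (9 + 1/6)/(3*(-17 + 1/6)))/(2*(((9 + 1/6)/(3*(-17 + 1/6))))))) = 39114/(((-301 + (1/3)*(55/6)/(-101/6))/(2*(((1/3)*(55/6)/(-101/6)))))) = 39114/(((-301 + (1/3)*(-6/101)*(55/6))/(2*(((1/3)*(-6/101)*(55/6)))))) = 39114/(((-301 - 55/303)/(2*(-55/303)))) = 39114/(((1/2)*(-303/55)*(-91258/303))) = 39114/(45629/55) = 39114*(55/45629) = 2151270/45629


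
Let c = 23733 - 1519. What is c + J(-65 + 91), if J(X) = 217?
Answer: 22431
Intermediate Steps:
c = 22214
c + J(-65 + 91) = 22214 + 217 = 22431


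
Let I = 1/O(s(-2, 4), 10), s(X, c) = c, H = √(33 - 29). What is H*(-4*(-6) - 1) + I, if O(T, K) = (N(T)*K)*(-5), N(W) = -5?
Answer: 11501/250 ≈ 46.004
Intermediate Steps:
H = 2 (H = √4 = 2)
O(T, K) = 25*K (O(T, K) = -5*K*(-5) = 25*K)
I = 1/250 (I = 1/(25*10) = 1/250 ≈ 0.0040000)
H*(-4*(-6) - 1) + I = 2*(-4*(-6) - 1) + 1/250 = 2*(24 - 1) + 1/250 = 2*23 + 1/250 = 46 + 1/250 = 11501/250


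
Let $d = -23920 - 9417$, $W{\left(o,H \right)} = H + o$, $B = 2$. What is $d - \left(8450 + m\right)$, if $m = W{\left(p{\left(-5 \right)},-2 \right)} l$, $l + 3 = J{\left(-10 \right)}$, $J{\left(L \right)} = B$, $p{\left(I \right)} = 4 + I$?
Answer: $-41790$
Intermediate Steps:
$J{\left(L \right)} = 2$
$l = -1$ ($l = -3 + 2 = -1$)
$m = 3$ ($m = \left(-2 + \left(4 - 5\right)\right) \left(-1\right) = \left(-2 - 1\right) \left(-1\right) = \left(-3\right) \left(-1\right) = 3$)
$d = -33337$ ($d = -23920 - 9417 = -33337$)
$d - \left(8450 + m\right) = -33337 - \left(8450 + 3\right) = -33337 - 8453 = -41790$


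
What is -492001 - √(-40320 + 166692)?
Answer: -492001 - 2*√31593 ≈ -4.9236e+5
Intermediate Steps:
-492001 - √(-40320 + 166692) = -492001 - √126372 = -492001 - 2*√31593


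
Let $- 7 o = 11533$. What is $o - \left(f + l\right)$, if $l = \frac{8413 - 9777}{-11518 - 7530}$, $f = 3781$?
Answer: $- \frac{180958387}{33334} \approx -5428.6$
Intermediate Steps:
$o = - \frac{11533}{7}$ ($o = \left(- \frac{1}{7}\right) 11533 = - \frac{11533}{7} \approx -1647.6$)
$l = \frac{341}{4762}$ ($l = - \frac{1364}{-19048} = \left(-1364\right) \left(- \frac{1}{19048}\right) = \frac{341}{4762} \approx 0.071609$)
$o - \left(f + l\right) = - \frac{11533}{7} - \left(3781 + \frac{341}{4762}\right) = - \frac{11533}{7} - \frac{18005463}{4762} = - \frac{180958387}{33334}$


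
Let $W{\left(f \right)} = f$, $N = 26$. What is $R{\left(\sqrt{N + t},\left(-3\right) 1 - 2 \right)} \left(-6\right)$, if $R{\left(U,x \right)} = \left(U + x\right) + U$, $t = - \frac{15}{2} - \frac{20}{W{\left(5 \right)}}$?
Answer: $30 - 6 \sqrt{58} \approx -15.695$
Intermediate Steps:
$t = - \frac{23}{2}$ ($t = - \frac{15}{2} - \frac{20}{5} = \left(-15\right) \frac{1}{2} - 4 = - \frac{15}{2} - 4 = - \frac{23}{2} \approx -11.5$)
$R{\left(U,x \right)} = x + 2 U$
$R{\left(\sqrt{N + t},\left(-3\right) 1 - 2 \right)} \left(-6\right) = \left(\left(\left(-3\right) 1 - 2\right) + 2 \sqrt{26 - \frac{23}{2}}\right) \left(-6\right) = \left(\left(-3 - 2\right) + 2 \sqrt{\frac{29}{2}}\right) \left(-6\right) = \left(-5 + 2 \frac{\sqrt{58}}{2}\right) \left(-6\right) = \left(-5 + \sqrt{58}\right) \left(-6\right) = 30 - 6 \sqrt{58}$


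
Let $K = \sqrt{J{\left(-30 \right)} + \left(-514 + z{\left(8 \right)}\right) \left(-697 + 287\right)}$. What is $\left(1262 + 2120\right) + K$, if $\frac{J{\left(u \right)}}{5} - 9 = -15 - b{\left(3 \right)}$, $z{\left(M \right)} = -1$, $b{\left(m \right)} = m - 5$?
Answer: $3382 + \sqrt{211130} \approx 3841.5$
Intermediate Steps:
$b{\left(m \right)} = -5 + m$
$J{\left(u \right)} = -20$ ($J{\left(u \right)} = 45 + 5 \left(-15 - \left(-5 + 3\right)\right) = 45 + 5 \left(-15 - -2\right) = 45 + 5 \left(-15 + 2\right) = 45 + 5 \left(-13\right) = 45 - 65 = -20$)
$K = \sqrt{211130}$ ($K = \sqrt{-20 + \left(-514 - 1\right) \left(-697 + 287\right)} = \sqrt{-20 - -211150} = \sqrt{-20 + 211150} = \sqrt{211130} \approx 459.49$)
$\left(1262 + 2120\right) + K = \left(1262 + 2120\right) + \sqrt{211130} = 3382 + \sqrt{211130}$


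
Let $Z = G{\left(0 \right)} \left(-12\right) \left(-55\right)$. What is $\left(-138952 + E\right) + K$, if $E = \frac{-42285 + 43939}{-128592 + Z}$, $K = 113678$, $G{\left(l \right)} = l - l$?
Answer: $- \frac{1625017931}{64296} \approx -25274.0$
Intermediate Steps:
$G{\left(l \right)} = 0$
$Z = 0$ ($Z = 0 \left(-12\right) \left(-55\right) = 0 \left(-55\right) = 0$)
$E = - \frac{827}{64296}$ ($E = \frac{-42285 + 43939}{-128592 + 0} = \frac{1654}{-128592} = 1654 \left(- \frac{1}{128592}\right) = - \frac{827}{64296} \approx -0.012862$)
$\left(-138952 + E\right) + K = \left(-138952 - \frac{827}{64296}\right) + 113678 = - \frac{8934058619}{64296} + 113678 = - \frac{1625017931}{64296}$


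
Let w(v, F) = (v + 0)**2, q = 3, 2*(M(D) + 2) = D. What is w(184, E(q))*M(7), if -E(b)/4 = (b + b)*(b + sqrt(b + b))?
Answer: 50784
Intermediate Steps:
M(D) = -2 + D/2
E(b) = -8*b*(b + sqrt(2)*sqrt(b)) (E(b) = -4*(b + b)*(b + sqrt(b + b)) = -4*2*b*(b + sqrt(2*b)) = -4*2*b*(b + sqrt(2)*sqrt(b)) = -8*b*(b + sqrt(2)*sqrt(b)))
w(v, F) = v**2
w(184, E(q))*M(7) = 184**2*(-2 + (1/2)*7) = 33856*(-2 + 7/2) = 33856*(3/2) = 50784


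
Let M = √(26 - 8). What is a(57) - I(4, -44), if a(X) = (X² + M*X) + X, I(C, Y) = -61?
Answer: 3367 + 171*√2 ≈ 3608.8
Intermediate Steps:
M = 3*√2 (M = √18 = 3*√2 ≈ 4.2426)
a(X) = X + X² + 3*X*√2 (a(X) = (X² + (3*√2)*X) + X = (X² + 3*X*√2) + X = X + X² + 3*X*√2)
a(57) - I(4, -44) = 57*(1 + 57 + 3*√2) - 1*(-61) = 57*(58 + 3*√2) + 61 = (3306 + 171*√2) + 61 = 3367 + 171*√2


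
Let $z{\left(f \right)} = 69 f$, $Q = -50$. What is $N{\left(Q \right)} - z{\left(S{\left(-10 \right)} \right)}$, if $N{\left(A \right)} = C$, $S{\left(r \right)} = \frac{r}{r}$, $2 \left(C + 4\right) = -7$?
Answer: $- \frac{153}{2} \approx -76.5$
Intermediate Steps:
$C = - \frac{15}{2}$ ($C = -4 + \frac{1}{2} \left(-7\right) = -4 - \frac{7}{2} = - \frac{15}{2} \approx -7.5$)
$S{\left(r \right)} = 1$
$N{\left(A \right)} = - \frac{15}{2}$
$N{\left(Q \right)} - z{\left(S{\left(-10 \right)} \right)} = - \frac{15}{2} - 69 \cdot 1 = - \frac{15}{2} - 69 = - \frac{153}{2}$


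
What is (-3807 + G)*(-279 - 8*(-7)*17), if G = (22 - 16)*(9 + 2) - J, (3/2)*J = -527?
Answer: -6843737/3 ≈ -2.2812e+6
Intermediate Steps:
J = -1054/3 (J = (⅔)*(-527) = -1054/3 ≈ -351.33)
G = 1252/3 (G = (22 - 16)*(9 + 2) - 1*(-1054/3) = 6*11 + 1054/3 = 66 + 1054/3 = 1252/3 ≈ 417.33)
(-3807 + G)*(-279 - 8*(-7)*17) = (-3807 + 1252/3)*(-279 - 8*(-7)*17) = -10169*(-279 + 56*17)/3 = -10169*(-279 + 952)/3 = -10169/3*673 = -6843737/3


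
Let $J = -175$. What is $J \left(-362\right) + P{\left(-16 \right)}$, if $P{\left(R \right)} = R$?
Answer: $63334$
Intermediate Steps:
$J \left(-362\right) + P{\left(-16 \right)} = \left(-175\right) \left(-362\right) - 16 = 63350 - 16 = 63334$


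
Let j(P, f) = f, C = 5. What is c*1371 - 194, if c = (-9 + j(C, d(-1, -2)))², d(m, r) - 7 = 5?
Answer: 12145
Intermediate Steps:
d(m, r) = 12 (d(m, r) = 7 + 5 = 12)
c = 9 (c = (-9 + 12)² = 3² = 9)
c*1371 - 194 = 9*1371 - 194 = 12339 - 194 = 12145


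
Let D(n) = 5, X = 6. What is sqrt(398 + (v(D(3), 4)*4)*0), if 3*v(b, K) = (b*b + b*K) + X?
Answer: sqrt(398) ≈ 19.950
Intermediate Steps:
v(b, K) = 2 + b**2/3 + K*b/3 (v(b, K) = ((b*b + b*K) + 6)/3 = ((b**2 + K*b) + 6)/3 = (6 + b**2 + K*b)/3 = 2 + b**2/3 + K*b/3)
sqrt(398 + (v(D(3), 4)*4)*0) = sqrt(398 + ((2 + (1/3)*5**2 + (1/3)*4*5)*4)*0) = sqrt(398 + ((2 + (1/3)*25 + 20/3)*4)*0) = sqrt(398 + ((2 + 25/3 + 20/3)*4)*0) = sqrt(398 + (17*4)*0) = sqrt(398 + 68*0) = sqrt(398 + 0) = sqrt(398)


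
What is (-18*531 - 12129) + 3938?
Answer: -17749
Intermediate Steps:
(-18*531 - 12129) + 3938 = (-9558 - 12129) + 3938 = -21687 + 3938 = -17749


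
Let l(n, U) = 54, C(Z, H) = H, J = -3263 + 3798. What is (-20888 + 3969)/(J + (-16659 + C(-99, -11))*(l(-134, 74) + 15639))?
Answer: 16919/261601775 ≈ 6.4675e-5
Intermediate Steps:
J = 535
(-20888 + 3969)/(J + (-16659 + C(-99, -11))*(l(-134, 74) + 15639)) = (-20888 + 3969)/(535 + (-16659 - 11)*(54 + 15639)) = -16919/(535 - 16670*15693) = -16919/(535 - 261602310) = -16919/(-261601775) = -16919*(-1/261601775) = 16919/261601775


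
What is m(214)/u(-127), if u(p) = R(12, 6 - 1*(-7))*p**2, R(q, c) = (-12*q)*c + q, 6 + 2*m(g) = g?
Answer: -26/7499985 ≈ -3.4667e-6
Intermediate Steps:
m(g) = -3 + g/2
R(q, c) = q - 12*c*q (R(q, c) = -12*c*q + q = q - 12*c*q)
u(p) = -1860*p**2 (u(p) = (12*(1 - 12*(6 - 1*(-7))))*p**2 = (12*(1 - 12*(6 + 7)))*p**2 = (12*(1 - 12*13))*p**2 = (12*(1 - 156))*p**2 = (12*(-155))*p**2 = -1860*p**2)
m(214)/u(-127) = (-3 + (1/2)*214)/((-1860*(-127)**2)) = (-3 + 107)/((-1860*16129)) = 104/(-29999940) = 104*(-1/29999940) = -26/7499985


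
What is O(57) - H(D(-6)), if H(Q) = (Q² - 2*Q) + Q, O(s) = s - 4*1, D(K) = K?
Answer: 11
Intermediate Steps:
O(s) = -4 + s (O(s) = s - 4 = -4 + s)
H(Q) = Q² - Q
O(57) - H(D(-6)) = (-4 + 57) - (-6)*(-1 - 6) = 53 - (-6)*(-7) = 53 - 1*42 = 53 - 42 = 11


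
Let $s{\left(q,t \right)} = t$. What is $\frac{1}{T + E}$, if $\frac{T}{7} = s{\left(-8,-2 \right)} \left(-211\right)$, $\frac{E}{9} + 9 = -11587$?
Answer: $- \frac{1}{101410} \approx -9.861 \cdot 10^{-6}$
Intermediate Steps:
$E = -104364$ ($E = -81 + 9 \left(-11587\right) = -81 - 104283 = -104364$)
$T = 2954$ ($T = 7 \left(\left(-2\right) \left(-211\right)\right) = 7 \cdot 422 = 2954$)
$\frac{1}{T + E} = \frac{1}{2954 - 104364} = \frac{1}{-101410} = - \frac{1}{101410}$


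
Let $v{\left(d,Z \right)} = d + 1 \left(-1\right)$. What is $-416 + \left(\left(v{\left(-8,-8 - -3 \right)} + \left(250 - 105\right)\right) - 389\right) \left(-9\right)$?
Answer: $1861$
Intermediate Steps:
$v{\left(d,Z \right)} = -1 + d$ ($v{\left(d,Z \right)} = d - 1 = -1 + d$)
$-416 + \left(\left(v{\left(-8,-8 - -3 \right)} + \left(250 - 105\right)\right) - 389\right) \left(-9\right) = -416 + \left(\left(\left(-1 - 8\right) + \left(250 - 105\right)\right) - 389\right) \left(-9\right) = -416 + \left(\left(-9 + 145\right) - 389\right) \left(-9\right) = -416 + \left(136 - 389\right) \left(-9\right) = -416 - -2277 = -416 + 2277 = 1861$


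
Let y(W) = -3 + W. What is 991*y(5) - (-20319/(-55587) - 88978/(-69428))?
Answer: 74929063217/37836218 ≈ 1980.4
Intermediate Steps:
991*y(5) - (-20319/(-55587) - 88978/(-69428)) = 991*(-3 + 5) - (-20319/(-55587) - 88978/(-69428)) = 991*2 - (-20319*(-1/55587) - 88978*(-1/69428)) = 1982 - (6773/18529 + 2617/2042) = 1982 - 1*62320859/37836218 = 1982 - 62320859/37836218 = 74929063217/37836218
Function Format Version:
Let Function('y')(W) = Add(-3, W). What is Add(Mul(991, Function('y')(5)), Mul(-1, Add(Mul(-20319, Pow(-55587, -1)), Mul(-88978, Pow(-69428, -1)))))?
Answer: Rational(74929063217, 37836218) ≈ 1980.4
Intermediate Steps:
Add(Mul(991, Function('y')(5)), Mul(-1, Add(Mul(-20319, Pow(-55587, -1)), Mul(-88978, Pow(-69428, -1))))) = Add(Mul(991, Add(-3, 5)), Mul(-1, Add(Mul(-20319, Pow(-55587, -1)), Mul(-88978, Pow(-69428, -1))))) = Add(Mul(991, 2), Mul(-1, Add(Mul(-20319, Rational(-1, 55587)), Mul(-88978, Rational(-1, 69428))))) = Add(1982, Mul(-1, Add(Rational(6773, 18529), Rational(2617, 2042)))) = Add(1982, Mul(-1, Rational(62320859, 37836218))) = Add(1982, Rational(-62320859, 37836218)) = Rational(74929063217, 37836218)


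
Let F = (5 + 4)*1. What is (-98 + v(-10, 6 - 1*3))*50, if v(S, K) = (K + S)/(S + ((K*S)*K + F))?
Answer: -63650/13 ≈ -4896.2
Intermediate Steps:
F = 9 (F = 9*1 = 9)
v(S, K) = (K + S)/(9 + S + S*K²) (v(S, K) = (K + S)/(S + ((K*S)*K + 9)) = (K + S)/(S + (S*K² + 9)) = (K + S)/(S + (9 + S*K²)) = (K + S)/(9 + S + S*K²))
(-98 + v(-10, 6 - 1*3))*50 = (-98 + ((6 - 1*3) - 10)/(9 - 10 - 10*(6 - 1*3)²))*50 = (-98 + ((6 - 3) - 10)/(9 - 10 - 10*(6 - 3)²))*50 = (-98 + (3 - 10)/(9 - 10 - 10*3²))*50 = (-98 - 7/(9 - 10 - 10*9))*50 = (-98 - 7/(9 - 10 - 90))*50 = (-98 - 7/(-91))*50 = (-98 - 1/91*(-7))*50 = (-98 + 1/13)*50 = -1273/13*50 = -63650/13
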